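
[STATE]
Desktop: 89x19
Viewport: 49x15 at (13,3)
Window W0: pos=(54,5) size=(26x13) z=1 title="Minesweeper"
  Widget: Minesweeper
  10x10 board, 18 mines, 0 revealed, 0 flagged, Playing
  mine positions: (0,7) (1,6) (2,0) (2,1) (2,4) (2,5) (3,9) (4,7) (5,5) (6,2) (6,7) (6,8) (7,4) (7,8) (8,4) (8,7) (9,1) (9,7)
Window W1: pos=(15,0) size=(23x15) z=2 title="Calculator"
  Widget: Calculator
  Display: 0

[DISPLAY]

  ┃                    0┃                        
  ┃┌───┬───┬───┬───┐    ┃                        
  ┃│ 7 │ 8 │ 9 │ ÷ │    ┃                ┏━━━━━━━
  ┃├───┼───┼───┼───┤    ┃                ┃ Minesw
  ┃│ 4 │ 5 │ 6 │ × │    ┃                ┠───────
  ┃├───┼───┼───┼───┤    ┃                ┃■■■■■■■
  ┃│ 1 │ 2 │ 3 │ - │    ┃                ┃■■■■■■■
  ┃├───┼───┼───┼───┤    ┃                ┃■■■■■■■
  ┃│ 0 │ . │ = │ + │    ┃                ┃■■■■■■■
  ┃├───┼───┼───┼───┤    ┃                ┃■■■■■■■
  ┃│ C │ MC│ MR│ M+│    ┃                ┃■■■■■■■
  ┗━━━━━━━━━━━━━━━━━━━━━┛                ┃■■■■■■■
                                         ┃■■■■■■■
                                         ┃■■■■■■■
                                         ┗━━━━━━━


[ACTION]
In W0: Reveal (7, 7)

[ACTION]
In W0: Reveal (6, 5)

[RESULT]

  ┃                    0┃                        
  ┃┌───┬───┬───┬───┐    ┃                        
  ┃│ 7 │ 8 │ 9 │ ÷ │    ┃                ┏━━━━━━━
  ┃├───┼───┼───┼───┤    ┃                ┃ Minesw
  ┃│ 4 │ 5 │ 6 │ × │    ┃                ┠───────
  ┃├───┼───┼───┼───┤    ┃                ┃■■■■■■■
  ┃│ 1 │ 2 │ 3 │ - │    ┃                ┃■■■■■■■
  ┃├───┼───┼───┼───┤    ┃                ┃■■■■■■■
  ┃│ 0 │ . │ = │ + │    ┃                ┃■■■■■■■
  ┃├───┼───┼───┼───┤    ┃                ┃■■■■■■■
  ┃│ C │ MC│ MR│ M+│    ┃                ┃■■■■■■■
  ┗━━━━━━━━━━━━━━━━━━━━━┛                ┃■■■■■2■
                                         ┃■■■■■■■
                                         ┃■■■■■■■
                                         ┗━━━━━━━


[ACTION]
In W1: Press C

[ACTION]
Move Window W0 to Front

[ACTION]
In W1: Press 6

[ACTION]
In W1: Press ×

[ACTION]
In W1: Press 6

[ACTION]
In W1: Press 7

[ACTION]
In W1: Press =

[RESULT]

  ┃                  402┃                        
  ┃┌───┬───┬───┬───┐    ┃                        
  ┃│ 7 │ 8 │ 9 │ ÷ │    ┃                ┏━━━━━━━
  ┃├───┼───┼───┼───┤    ┃                ┃ Minesw
  ┃│ 4 │ 5 │ 6 │ × │    ┃                ┠───────
  ┃├───┼───┼───┼───┤    ┃                ┃■■■■■■■
  ┃│ 1 │ 2 │ 3 │ - │    ┃                ┃■■■■■■■
  ┃├───┼───┼───┼───┤    ┃                ┃■■■■■■■
  ┃│ 0 │ . │ = │ + │    ┃                ┃■■■■■■■
  ┃├───┼───┼───┼───┤    ┃                ┃■■■■■■■
  ┃│ C │ MC│ MR│ M+│    ┃                ┃■■■■■■■
  ┗━━━━━━━━━━━━━━━━━━━━━┛                ┃■■■■■2■
                                         ┃■■■■■■■
                                         ┃■■■■■■■
                                         ┗━━━━━━━


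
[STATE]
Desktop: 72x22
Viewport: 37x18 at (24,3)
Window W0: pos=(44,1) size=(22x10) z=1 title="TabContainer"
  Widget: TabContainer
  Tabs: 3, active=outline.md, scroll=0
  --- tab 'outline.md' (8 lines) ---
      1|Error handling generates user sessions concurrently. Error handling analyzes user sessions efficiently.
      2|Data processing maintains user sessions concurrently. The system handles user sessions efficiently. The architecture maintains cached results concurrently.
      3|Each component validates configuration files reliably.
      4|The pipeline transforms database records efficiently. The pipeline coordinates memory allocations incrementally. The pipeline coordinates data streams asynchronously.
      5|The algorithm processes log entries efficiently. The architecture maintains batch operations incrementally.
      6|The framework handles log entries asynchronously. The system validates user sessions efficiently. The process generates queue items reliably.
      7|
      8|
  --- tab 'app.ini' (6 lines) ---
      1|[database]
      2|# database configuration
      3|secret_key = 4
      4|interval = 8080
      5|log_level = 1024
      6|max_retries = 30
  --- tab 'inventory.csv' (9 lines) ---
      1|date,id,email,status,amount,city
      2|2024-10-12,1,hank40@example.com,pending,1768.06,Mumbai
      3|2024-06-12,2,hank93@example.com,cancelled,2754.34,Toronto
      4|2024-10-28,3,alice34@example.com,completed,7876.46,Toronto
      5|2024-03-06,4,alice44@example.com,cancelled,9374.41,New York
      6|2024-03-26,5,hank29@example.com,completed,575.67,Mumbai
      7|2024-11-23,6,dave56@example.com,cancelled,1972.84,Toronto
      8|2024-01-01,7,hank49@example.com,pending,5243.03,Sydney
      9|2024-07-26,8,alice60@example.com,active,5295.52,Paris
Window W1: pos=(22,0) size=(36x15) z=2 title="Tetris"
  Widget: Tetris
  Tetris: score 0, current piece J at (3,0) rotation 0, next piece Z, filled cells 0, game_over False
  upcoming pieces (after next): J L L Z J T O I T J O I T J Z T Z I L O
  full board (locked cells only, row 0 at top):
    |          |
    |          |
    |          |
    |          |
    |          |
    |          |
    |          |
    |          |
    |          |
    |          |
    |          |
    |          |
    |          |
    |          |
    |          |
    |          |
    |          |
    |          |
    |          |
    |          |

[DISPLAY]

         │Next:                  ┃───
         │▓▓                     ┃ ap
         │ ▓▓                    ┃───
         │                       ┃g g
         │                       ┃ng 
         │                       ┃t v
         │Score:                 ┃tra
         │0                      ┃━━━
         │                       ┃   
         │                       ┃   
         │                       ┃   
━━━━━━━━━━━━━━━━━━━━━━━━━━━━━━━━━┛   
                                     
                                     
                                     
                                     
                                     
                                     


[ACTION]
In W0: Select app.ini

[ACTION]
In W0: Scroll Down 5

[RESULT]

         │Next:                  ┃───
         │▓▓                     ┃[ap
         │ ▓▓                    ┃───
         │                       ┃ 30
         │                       ┃   
         │                       ┃   
         │Score:                 ┃   
         │0                      ┃━━━
         │                       ┃   
         │                       ┃   
         │                       ┃   
━━━━━━━━━━━━━━━━━━━━━━━━━━━━━━━━━┛   
                                     
                                     
                                     
                                     
                                     
                                     


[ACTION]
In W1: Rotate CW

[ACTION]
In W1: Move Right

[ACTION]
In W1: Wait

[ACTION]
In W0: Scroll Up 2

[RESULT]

         │Next:                  ┃───
         │▓▓                     ┃[ap
         │ ▓▓                    ┃───
         │                       ┃80 
         │                       ┃024
         │                       ┃ 30
         │Score:                 ┃   
         │0                      ┃━━━
         │                       ┃   
         │                       ┃   
         │                       ┃   
━━━━━━━━━━━━━━━━━━━━━━━━━━━━━━━━━┛   
                                     
                                     
                                     
                                     
                                     
                                     


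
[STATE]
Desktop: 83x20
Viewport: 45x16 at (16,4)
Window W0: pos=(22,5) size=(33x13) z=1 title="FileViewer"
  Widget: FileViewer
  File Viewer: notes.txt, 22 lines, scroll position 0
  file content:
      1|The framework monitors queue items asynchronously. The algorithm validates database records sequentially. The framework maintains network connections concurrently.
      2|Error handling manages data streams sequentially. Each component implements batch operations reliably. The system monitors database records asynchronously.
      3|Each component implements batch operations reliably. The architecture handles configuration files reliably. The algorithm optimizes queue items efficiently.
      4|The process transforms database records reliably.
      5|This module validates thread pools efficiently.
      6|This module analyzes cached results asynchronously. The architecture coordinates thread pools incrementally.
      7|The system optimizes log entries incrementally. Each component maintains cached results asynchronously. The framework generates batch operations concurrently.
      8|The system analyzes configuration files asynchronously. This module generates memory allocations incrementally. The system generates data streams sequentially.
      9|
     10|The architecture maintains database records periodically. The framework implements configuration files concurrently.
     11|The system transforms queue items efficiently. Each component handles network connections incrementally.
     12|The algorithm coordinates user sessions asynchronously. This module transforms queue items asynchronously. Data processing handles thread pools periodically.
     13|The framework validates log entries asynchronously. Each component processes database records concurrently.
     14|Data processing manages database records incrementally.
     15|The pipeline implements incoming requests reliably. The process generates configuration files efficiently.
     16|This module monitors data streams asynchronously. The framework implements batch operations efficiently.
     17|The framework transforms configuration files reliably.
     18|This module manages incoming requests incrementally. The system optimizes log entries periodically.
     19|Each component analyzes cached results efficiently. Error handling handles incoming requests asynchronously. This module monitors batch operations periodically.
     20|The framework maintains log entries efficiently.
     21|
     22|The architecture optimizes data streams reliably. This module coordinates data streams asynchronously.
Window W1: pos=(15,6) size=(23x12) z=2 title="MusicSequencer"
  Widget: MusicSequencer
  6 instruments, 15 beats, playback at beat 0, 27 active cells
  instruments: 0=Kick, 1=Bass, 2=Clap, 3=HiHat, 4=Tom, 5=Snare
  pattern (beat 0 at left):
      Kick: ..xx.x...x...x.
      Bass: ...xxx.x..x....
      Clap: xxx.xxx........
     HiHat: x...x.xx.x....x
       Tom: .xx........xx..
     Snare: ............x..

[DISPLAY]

                                             
      ┏━━━━━━━━━━━━━━━━━━━━━━━━━━━━━━━┓      
━━━━━━━━━━━━━━━━━━━━━┓                ┃      
 MusicSequencer      ┃────────────────┨      
─────────────────────┨onitors queue i▲┃      
      ▼12345678901234┃manages data st█┃      
  Kick··██·█···█···█·┃implements batc░┃      
  Bass···███·█··█····┃nsforms databas░┃      
  Clap███·███········┃idates thread p░┃      
 HiHat█···█·██·█····█┃lyzes cached re░┃      
   Tom·██········██··┃mizes log entri░┃      
 Snare············█··┃yzes configurat░┃      
                     ┃               ▼┃      
━━━━━━━━━━━━━━━━━━━━━┛━━━━━━━━━━━━━━━━┛      
                                             
                                             


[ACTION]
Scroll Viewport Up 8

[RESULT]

                                             
                                             
                                             
                                             
                                             
      ┏━━━━━━━━━━━━━━━━━━━━━━━━━━━━━━━┓      
━━━━━━━━━━━━━━━━━━━━━┓                ┃      
 MusicSequencer      ┃────────────────┨      
─────────────────────┨onitors queue i▲┃      
      ▼12345678901234┃manages data st█┃      
  Kick··██·█···█···█·┃implements batc░┃      
  Bass···███·█··█····┃nsforms databas░┃      
  Clap███·███········┃idates thread p░┃      
 HiHat█···█·██·█····█┃lyzes cached re░┃      
   Tom·██········██··┃mizes log entri░┃      
 Snare············█··┃yzes configurat░┃      


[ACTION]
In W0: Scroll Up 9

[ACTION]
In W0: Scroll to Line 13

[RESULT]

                                             
                                             
                                             
                                             
                                             
      ┏━━━━━━━━━━━━━━━━━━━━━━━━━━━━━━━┓      
━━━━━━━━━━━━━━━━━━━━━┓                ┃      
 MusicSequencer      ┃────────────────┨      
─────────────────────┨alidates log en▲┃      
      ▼12345678901234┃ manages databa░┃      
  Kick··██·█···█···█·┃plements incomi░┃      
  Bass···███·█··█····┃itors data stre░┃      
  Clap███·███········┃ransforms confi░┃      
 HiHat█···█·██·█····█┃ages incoming r░┃      
   Tom·██········██··┃analyzes cached░┃      
 Snare············█··┃aintains log en█┃      


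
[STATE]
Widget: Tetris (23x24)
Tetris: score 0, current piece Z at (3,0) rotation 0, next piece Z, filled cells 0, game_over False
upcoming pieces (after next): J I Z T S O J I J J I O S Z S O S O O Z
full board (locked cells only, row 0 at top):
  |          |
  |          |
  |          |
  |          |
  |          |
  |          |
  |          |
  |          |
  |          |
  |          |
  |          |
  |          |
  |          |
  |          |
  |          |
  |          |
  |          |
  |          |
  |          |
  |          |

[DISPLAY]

   ▓▓     │Next:       
    ▓▓    │▓▓          
          │ ▓▓         
          │            
          │            
          │            
          │Score:      
          │0           
          │            
          │            
          │            
          │            
          │            
          │            
          │            
          │            
          │            
          │            
          │            
          │            
          │            
          │            
          │            
          │            


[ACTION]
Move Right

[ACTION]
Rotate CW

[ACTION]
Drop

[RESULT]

          │Next:       
     ▓    │▓▓          
    ▓▓    │ ▓▓         
    ▓     │            
          │            
          │            
          │Score:      
          │0           
          │            
          │            
          │            
          │            
          │            
          │            
          │            
          │            
          │            
          │            
          │            
          │            
          │            
          │            
          │            
          │            


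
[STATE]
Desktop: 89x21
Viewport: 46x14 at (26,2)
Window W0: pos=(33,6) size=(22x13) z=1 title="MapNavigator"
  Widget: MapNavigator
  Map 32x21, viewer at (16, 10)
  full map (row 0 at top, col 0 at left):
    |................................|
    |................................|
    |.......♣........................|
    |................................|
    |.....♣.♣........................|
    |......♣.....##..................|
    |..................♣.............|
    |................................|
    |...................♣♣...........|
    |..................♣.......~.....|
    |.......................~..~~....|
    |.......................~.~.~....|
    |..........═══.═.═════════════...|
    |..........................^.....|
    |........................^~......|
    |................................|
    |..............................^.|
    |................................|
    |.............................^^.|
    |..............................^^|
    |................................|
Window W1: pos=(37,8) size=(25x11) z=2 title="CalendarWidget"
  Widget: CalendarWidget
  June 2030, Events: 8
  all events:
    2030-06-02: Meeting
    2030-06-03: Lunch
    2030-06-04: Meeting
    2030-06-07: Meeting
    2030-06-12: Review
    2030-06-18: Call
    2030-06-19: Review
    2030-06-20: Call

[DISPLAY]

                                              
                                              
                                              
                                              
       ┏━━━━━━━━━━━━━━━━━━━━┓                 
       ┃ MapNavigator       ┃                 
       ┠───┏━━━━━━━━━━━━━━━━━━━━━━━┓          
       ┃...┃ CalendarWidget        ┃          
       ┃...┠───────────────────────┨          
       ┃...┃       June 2030       ┃          
       ┃...┃Mo Tu We Th Fr Sa Su   ┃          
       ┃...┃                1  2*  ┃          
       ┃...┃ 3*  4*  5  6  7*  8  9┃          
       ┃...┃10 11 12* 13 14 15 16  ┃          


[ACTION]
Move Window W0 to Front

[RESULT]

                                              
                                              
                                              
                                              
       ┏━━━━━━━━━━━━━━━━━━━━┓                 
       ┃ MapNavigator       ┃                 
       ┠────────────────────┨━━━━━━┓          
       ┃............♣.......┃      ┃          
       ┃....................┃──────┨          
       ┃.............♣♣.....┃      ┃          
       ┃............♣.......┃ Su   ┃          
       ┃..........@......~..┃  2*  ┃          
       ┃.................~.~┃  8  9┃          
       ┃....═══.═.══════════┃5 16  ┃          


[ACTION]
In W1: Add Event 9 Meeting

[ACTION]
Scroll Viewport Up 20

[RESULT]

                                              
                                              
                                              
                                              
                                              
                                              
       ┏━━━━━━━━━━━━━━━━━━━━┓                 
       ┃ MapNavigator       ┃                 
       ┠────────────────────┨━━━━━━┓          
       ┃............♣.......┃      ┃          
       ┃....................┃──────┨          
       ┃.............♣♣.....┃      ┃          
       ┃............♣.......┃ Su   ┃          
       ┃..........@......~..┃  2*  ┃          


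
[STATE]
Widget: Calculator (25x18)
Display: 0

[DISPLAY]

                        0
┌───┬───┬───┬───┐        
│ 7 │ 8 │ 9 │ ÷ │        
├───┼───┼───┼───┤        
│ 4 │ 5 │ 6 │ × │        
├───┼───┼───┼───┤        
│ 1 │ 2 │ 3 │ - │        
├───┼───┼───┼───┤        
│ 0 │ . │ = │ + │        
├───┼───┼───┼───┤        
│ C │ MC│ MR│ M+│        
└───┴───┴───┴───┘        
                         
                         
                         
                         
                         
                         


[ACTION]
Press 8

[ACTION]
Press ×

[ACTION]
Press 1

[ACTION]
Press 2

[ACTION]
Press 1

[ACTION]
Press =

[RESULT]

                      968
┌───┬───┬───┬───┐        
│ 7 │ 8 │ 9 │ ÷ │        
├───┼───┼───┼───┤        
│ 4 │ 5 │ 6 │ × │        
├───┼───┼───┼───┤        
│ 1 │ 2 │ 3 │ - │        
├───┼───┼───┼───┤        
│ 0 │ . │ = │ + │        
├───┼───┼───┼───┤        
│ C │ MC│ MR│ M+│        
└───┴───┴───┴───┘        
                         
                         
                         
                         
                         
                         


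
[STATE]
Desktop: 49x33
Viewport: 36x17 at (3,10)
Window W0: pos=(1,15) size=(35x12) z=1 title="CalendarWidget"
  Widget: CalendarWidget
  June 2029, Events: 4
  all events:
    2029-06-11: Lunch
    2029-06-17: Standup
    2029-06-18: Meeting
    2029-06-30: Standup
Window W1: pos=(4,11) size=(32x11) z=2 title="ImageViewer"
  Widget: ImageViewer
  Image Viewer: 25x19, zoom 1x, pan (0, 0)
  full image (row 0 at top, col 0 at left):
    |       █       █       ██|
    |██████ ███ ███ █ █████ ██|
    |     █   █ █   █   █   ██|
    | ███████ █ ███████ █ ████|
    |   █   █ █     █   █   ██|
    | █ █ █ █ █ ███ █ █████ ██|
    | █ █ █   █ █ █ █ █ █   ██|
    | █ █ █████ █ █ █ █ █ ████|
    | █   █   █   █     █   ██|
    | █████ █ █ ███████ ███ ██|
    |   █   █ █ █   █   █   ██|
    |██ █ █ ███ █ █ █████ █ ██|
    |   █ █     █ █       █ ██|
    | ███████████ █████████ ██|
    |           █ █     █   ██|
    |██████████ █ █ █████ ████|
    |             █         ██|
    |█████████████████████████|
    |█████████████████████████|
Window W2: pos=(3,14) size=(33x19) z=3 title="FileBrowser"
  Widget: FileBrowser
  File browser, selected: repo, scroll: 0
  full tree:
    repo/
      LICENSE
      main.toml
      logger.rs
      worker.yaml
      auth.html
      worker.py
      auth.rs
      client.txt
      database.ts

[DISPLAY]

                                    
 ┏━━━━━━━━━━━━━━━━━━━━━━━━━━━━━━┓   
 ┃ ImageViewer                  ┃   
 ┠──────────────────────────────┨   
┏━━━━━━━━━━━━━━━━━━━━━━━━━━━━━━━┓   
┃ FileBrowser                   ┃   
┠───────────────────────────────┨   
┃> [-] repo/                    ┃   
┃    LICENSE                    ┃   
┃    main.toml                  ┃   
┃    logger.rs                  ┃   
┃    worker.yaml                ┃   
┃    auth.html                  ┃   
┃    worker.py                  ┃   
┃    auth.rs                    ┃   
┃    client.txt                 ┃   
┃    database.ts                ┃   


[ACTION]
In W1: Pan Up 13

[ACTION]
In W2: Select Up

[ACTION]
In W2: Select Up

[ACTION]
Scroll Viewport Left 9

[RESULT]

                                    
    ┏━━━━━━━━━━━━━━━━━━━━━━━━━━━━━━┓
    ┃ ImageViewer                  ┃
    ┠──────────────────────────────┨
   ┏━━━━━━━━━━━━━━━━━━━━━━━━━━━━━━━┓
 ┏━┃ FileBrowser                   ┃
 ┃ ┠───────────────────────────────┨
 ┠─┃> [-] repo/                    ┃
 ┃ ┃    LICENSE                    ┃
 ┃M┃    main.toml                  ┃
 ┃ ┃    logger.rs                  ┃
 ┃ ┃    worker.yaml                ┃
 ┃1┃    auth.html                  ┃
 ┃1┃    worker.py                  ┃
 ┃2┃    auth.rs                    ┃
 ┃ ┃    client.txt                 ┃
 ┗━┃    database.ts                ┃


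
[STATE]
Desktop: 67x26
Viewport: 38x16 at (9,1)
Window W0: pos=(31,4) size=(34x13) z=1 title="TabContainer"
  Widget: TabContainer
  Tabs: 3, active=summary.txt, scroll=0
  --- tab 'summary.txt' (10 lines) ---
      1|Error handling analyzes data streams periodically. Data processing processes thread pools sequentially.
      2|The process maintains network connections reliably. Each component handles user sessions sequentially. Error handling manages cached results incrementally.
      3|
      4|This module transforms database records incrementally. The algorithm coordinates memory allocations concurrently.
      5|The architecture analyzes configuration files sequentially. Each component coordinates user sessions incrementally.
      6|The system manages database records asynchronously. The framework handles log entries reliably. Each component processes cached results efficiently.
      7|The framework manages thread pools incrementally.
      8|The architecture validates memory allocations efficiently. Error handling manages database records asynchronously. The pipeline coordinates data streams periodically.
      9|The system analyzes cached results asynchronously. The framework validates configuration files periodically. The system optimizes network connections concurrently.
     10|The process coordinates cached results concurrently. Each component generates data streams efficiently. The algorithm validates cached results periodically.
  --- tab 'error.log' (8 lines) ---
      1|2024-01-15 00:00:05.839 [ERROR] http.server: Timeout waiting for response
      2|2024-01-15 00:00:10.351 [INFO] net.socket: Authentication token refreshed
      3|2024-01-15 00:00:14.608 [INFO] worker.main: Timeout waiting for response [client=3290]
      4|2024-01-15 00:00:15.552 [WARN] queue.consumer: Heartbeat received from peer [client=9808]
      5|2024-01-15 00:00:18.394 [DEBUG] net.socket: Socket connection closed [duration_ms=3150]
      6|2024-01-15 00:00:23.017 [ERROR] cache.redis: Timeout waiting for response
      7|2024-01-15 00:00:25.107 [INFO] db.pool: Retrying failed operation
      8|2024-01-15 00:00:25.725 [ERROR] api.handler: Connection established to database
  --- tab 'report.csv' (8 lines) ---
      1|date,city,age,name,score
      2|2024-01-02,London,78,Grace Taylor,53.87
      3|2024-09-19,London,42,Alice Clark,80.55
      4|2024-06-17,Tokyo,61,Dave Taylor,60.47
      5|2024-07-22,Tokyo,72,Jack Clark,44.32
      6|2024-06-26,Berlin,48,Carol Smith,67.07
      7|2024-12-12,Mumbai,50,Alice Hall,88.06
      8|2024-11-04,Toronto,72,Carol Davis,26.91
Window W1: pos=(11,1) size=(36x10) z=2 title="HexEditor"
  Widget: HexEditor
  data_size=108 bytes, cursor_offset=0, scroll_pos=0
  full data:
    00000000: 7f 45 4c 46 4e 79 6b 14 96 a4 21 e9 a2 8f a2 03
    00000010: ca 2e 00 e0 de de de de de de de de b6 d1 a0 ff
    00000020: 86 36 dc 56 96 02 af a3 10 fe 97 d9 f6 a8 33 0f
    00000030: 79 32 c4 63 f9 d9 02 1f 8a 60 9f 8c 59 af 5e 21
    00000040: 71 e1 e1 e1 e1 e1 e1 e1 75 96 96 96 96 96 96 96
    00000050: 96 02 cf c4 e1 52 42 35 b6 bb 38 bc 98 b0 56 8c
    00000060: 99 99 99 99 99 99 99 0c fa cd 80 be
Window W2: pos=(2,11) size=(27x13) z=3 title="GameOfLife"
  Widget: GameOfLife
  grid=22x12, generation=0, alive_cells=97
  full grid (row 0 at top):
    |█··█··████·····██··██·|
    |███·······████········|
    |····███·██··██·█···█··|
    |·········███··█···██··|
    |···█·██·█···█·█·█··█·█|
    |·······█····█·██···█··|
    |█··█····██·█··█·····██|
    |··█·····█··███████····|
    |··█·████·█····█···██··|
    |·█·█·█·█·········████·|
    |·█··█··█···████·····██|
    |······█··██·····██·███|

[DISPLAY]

  ┏━━━━━━━━━━━━━━━━━━━━━━━━━━━━━━━━━━┓
  ┃ HexEditor                        ┃
  ┠──────────────────────────────────┨
  ┃00000000  7F 45 4c 46 4e 79 6b 14 ┃
  ┃00000010  ca 2e 00 e0 de de de de ┃
  ┃00000020  86 36 dc 56 96 02 af a3 ┃
  ┃00000030  79 32 c4 63 f9 d9 02 1f ┃
  ┃00000040  71 e1 e1 e1 e1 e1 e1 e1 ┃
  ┃00000050  96 02 cf c4 e1 52 42 35 ┃
  ┗━━━━━━━━━━━━━━━━━━━━━━━━━━━━━━━━━━┛
━━━━━━━━━━━━━━━━━━━┓  ┃               
fLife              ┃  ┃This module tra
───────────────────┨  ┃The architectur
                   ┃  ┃The system mana
█·██··██·█···█··   ┃  ┃The framework m
···███··█···██··   ┃  ┗━━━━━━━━━━━━━━━


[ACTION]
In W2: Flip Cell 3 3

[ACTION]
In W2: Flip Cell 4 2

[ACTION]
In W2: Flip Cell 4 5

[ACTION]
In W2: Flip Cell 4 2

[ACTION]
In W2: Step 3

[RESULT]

  ┏━━━━━━━━━━━━━━━━━━━━━━━━━━━━━━━━━━┓
  ┃ HexEditor                        ┃
  ┠──────────────────────────────────┨
  ┃00000000  7F 45 4c 46 4e 79 6b 14 ┃
  ┃00000010  ca 2e 00 e0 de de de de ┃
  ┃00000020  86 36 dc 56 96 02 af a3 ┃
  ┃00000030  79 32 c4 63 f9 d9 02 1f ┃
  ┃00000040  71 e1 e1 e1 e1 e1 e1 e1 ┃
  ┃00000050  96 02 cf c4 e1 52 42 35 ┃
  ┗━━━━━━━━━━━━━━━━━━━━━━━━━━━━━━━━━━┛
━━━━━━━━━━━━━━━━━━━┓  ┃               
fLife              ┃  ┃This module tra
───────────────────┨  ┃The architectur
                   ┃  ┃The system mana
····█████···█·█·   ┃  ┃The framework m
·█··██····█·····   ┃  ┗━━━━━━━━━━━━━━━


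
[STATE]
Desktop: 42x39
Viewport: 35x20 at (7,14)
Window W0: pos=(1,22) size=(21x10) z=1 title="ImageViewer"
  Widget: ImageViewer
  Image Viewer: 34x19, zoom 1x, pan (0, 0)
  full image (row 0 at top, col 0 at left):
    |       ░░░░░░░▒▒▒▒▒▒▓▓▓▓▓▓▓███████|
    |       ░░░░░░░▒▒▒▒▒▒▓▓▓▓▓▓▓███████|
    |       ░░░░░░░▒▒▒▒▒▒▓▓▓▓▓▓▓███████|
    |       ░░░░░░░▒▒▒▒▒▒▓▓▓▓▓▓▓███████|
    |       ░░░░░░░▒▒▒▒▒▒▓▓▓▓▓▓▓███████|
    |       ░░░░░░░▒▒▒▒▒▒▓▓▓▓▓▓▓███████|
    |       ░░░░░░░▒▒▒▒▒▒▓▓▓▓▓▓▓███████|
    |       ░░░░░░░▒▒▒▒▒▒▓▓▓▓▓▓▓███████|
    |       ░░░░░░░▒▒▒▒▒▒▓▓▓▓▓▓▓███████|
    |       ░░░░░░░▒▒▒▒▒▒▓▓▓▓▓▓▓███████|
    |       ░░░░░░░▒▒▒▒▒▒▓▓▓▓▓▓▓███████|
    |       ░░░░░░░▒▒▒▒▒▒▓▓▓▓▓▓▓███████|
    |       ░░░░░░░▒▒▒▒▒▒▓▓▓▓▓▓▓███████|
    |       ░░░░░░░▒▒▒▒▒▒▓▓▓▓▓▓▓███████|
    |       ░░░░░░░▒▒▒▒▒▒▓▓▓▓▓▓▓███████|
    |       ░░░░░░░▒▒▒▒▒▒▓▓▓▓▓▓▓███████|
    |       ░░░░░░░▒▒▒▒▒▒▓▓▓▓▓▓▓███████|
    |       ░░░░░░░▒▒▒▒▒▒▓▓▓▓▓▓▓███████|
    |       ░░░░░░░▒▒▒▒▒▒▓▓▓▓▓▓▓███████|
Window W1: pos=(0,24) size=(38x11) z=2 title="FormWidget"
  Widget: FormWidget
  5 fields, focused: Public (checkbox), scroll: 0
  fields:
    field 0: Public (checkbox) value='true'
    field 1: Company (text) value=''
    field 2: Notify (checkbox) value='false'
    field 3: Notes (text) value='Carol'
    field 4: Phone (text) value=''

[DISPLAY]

                                   
                                   
                                   
                                   
                                   
                                   
                                   
                                   
━━━━━━━━━━━━━━┓                    
eViewer       ┃                    
━━━━━━━━━━━━━━━━━━━━━━━━━━━━━━┓    
idget                         ┃    
──────────────────────────────┨    
ic:     [x]                   ┃    
any:    [                    ]┃    
fy:     [ ]                   ┃    
s:      [Carol               ]┃    
e:      [                    ]┃    
                              ┃    
                              ┃    


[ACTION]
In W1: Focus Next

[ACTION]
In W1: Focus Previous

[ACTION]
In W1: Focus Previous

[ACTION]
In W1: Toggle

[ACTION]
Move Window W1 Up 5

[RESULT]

                                   
                                   
                                   
                                   
                                   
━━━━━━━━━━━━━━━━━━━━━━━━━━━━━━┓    
idget                         ┃    
──────────────────────────────┨    
ic:     [x]                   ┃    
any:    [                    ]┃    
fy:     [ ]                   ┃    
s:      [Carol               ]┃    
e:      [                    ]┃    
                              ┃    
                              ┃    
━━━━━━━━━━━━━━━━━━━━━━━━━━━━━━┛    
  ░░░░░░░▒▒▒▒▒┃                    
━━━━━━━━━━━━━━┛                    
                                   
                                   


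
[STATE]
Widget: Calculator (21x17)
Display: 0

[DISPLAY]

                    0
┌───┬───┬───┬───┐    
│ 7 │ 8 │ 9 │ ÷ │    
├───┼───┼───┼───┤    
│ 4 │ 5 │ 6 │ × │    
├───┼───┼───┼───┤    
│ 1 │ 2 │ 3 │ - │    
├───┼───┼───┼───┤    
│ 0 │ . │ = │ + │    
├───┼───┼───┼───┤    
│ C │ MC│ MR│ M+│    
└───┴───┴───┴───┘    
                     
                     
                     
                     
                     


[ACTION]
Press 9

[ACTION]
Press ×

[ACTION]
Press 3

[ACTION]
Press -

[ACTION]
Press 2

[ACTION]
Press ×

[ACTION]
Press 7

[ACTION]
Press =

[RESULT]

                  175
┌───┬───┬───┬───┐    
│ 7 │ 8 │ 9 │ ÷ │    
├───┼───┼───┼───┤    
│ 4 │ 5 │ 6 │ × │    
├───┼───┼───┼───┤    
│ 1 │ 2 │ 3 │ - │    
├───┼───┼───┼───┤    
│ 0 │ . │ = │ + │    
├───┼───┼───┼───┤    
│ C │ MC│ MR│ M+│    
└───┴───┴───┴───┘    
                     
                     
                     
                     
                     


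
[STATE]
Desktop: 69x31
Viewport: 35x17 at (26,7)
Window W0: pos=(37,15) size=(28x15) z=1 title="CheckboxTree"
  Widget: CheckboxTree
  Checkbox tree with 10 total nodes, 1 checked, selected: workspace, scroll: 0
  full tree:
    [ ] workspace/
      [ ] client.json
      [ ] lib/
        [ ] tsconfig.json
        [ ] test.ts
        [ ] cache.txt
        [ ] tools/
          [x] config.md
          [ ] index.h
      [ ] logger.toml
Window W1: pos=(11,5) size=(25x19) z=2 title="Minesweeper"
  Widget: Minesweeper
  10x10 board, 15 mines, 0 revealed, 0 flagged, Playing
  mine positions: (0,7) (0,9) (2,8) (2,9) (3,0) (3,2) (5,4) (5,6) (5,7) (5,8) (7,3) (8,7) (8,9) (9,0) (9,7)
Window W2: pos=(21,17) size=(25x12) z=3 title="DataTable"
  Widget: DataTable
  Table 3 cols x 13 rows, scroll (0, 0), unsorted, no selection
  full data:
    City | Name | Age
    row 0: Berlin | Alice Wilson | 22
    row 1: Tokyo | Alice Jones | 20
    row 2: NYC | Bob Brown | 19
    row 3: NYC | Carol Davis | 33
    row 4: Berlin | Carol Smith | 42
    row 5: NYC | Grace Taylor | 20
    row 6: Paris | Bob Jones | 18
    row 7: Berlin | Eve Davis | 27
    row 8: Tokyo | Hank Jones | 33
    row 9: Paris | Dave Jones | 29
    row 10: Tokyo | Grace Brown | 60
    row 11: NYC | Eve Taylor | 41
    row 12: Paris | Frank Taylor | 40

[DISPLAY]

─────────┨                         
         ┃                         
         ┃                         
         ┃                         
         ┃                         
         ┃                         
         ┃                         
         ┃                         
         ┃ ┏━━━━━━━━━━━━━━━━━━━━━━━
         ┃ ┃ CheckboxTree          
━━━━━━━━━━━━━━━━━━━┓───────────────
aTable             ┃kspace/        
───────────────────┨lient.json     
  │Name        │Age┃ib/            
──┼────────────┼───┃ tsconfig.json 
in│Alice Wilson│22 ┃ test.ts       
o │Alice Jones │20 ┃ cache.txt     


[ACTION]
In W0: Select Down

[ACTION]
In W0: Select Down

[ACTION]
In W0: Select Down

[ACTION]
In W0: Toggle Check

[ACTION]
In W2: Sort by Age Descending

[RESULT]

─────────┨                         
         ┃                         
         ┃                         
         ┃                         
         ┃                         
         ┃                         
         ┃                         
         ┃                         
         ┃ ┏━━━━━━━━━━━━━━━━━━━━━━━
         ┃ ┃ CheckboxTree          
━━━━━━━━━━━━━━━━━━━┓───────────────
aTable             ┃kspace/        
───────────────────┨lient.json     
  │Name        │Ag▼┃ib/            
──┼────────────┼───┃ tsconfig.json 
o │Grace Brown │60 ┃ test.ts       
in│Carol Smith │42 ┃ cache.txt     
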